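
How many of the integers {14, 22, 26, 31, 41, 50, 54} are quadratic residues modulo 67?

4

(14/67) = +1 → QR.
(22/67) = +1 → QR.
(26/67) = +1 → QR.
(31/67) = -1 → non-residue.
(41/67) = -1 → non-residue.
(50/67) = -1 → non-residue.
(54/67) = +1 → QR.
Total quadratic residues among the 7: 4.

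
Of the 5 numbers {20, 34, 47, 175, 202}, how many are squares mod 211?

(20/211) = +1 → QR.
(34/211) = +1 → QR.
(47/211) = +1 → QR.
(175/211) = -1 → non-residue.
(202/211) = -1 → non-residue.
Total quadratic residues among the 5: 3.

3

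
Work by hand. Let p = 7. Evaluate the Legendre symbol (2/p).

1

Euler's criterion: (2/7) ≡ 2^3 (mod 7).
2^2 ≡ 4 (mod 7)
2^3 = 2^(2+1) ≡ 1 (mod 7).
Result is 1, so (2/7) = 1.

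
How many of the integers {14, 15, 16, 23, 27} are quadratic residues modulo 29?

(14/29) = -1 → non-residue.
(15/29) = -1 → non-residue.
(16/29) = +1 → QR.
(23/29) = +1 → QR.
(27/29) = -1 → non-residue.
Total quadratic residues among the 5: 2.

2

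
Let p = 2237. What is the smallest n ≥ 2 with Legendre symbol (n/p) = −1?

2

(2/2237) = −1, so 2 is the smallest positive non-residue mod 2237.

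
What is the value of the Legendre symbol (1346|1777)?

1

Pull out 2: since 1777 ≡ 1 (mod 8), (2/1777) = +1.
Reciprocity: 673 ≡ 1 and 1777 ≡ 1 (mod 4), so (673/1777) = +(1777/673).
Reduce top mod 673: now compute (431/673).
Reciprocity: 431 ≡ 3 and 673 ≡ 1 (mod 4), so (431/673) = +(673/431).
Reduce top mod 431: now compute (242/431).
Pull out 2: since 431 ≡ 7 (mod 8), (2/431) = +1.
Reciprocity: 121 ≡ 1 and 431 ≡ 3 (mod 4), so (121/431) = +(431/121).
Reduce top mod 121: now compute (68/121).
Pull out 2^2: since 121 ≡ 1 (mod 8), (2/121) = +1, so (2/121)^2 = +1.
Reciprocity: 17 ≡ 1 and 121 ≡ 1 (mod 4), so (17/121) = +(121/17).
Reduce top mod 17: now compute (2/17).
Pull out 2: since 17 ≡ 1 (mod 8), (2/17) = +1.
Reached (1/17) = 1. Collecting the sign flips along the way, the symbol is +1.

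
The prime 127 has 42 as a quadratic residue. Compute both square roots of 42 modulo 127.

Since 127 ≡ 3 (mod 4), a square root of 42 is 42^((127+1)/4) = 42^32 mod 127.
Repeated squaring: 42^2≡113, 42^4≡69, 42^8≡62, 42^16≡34, 42^32≡13 (mod 127).
42^32 = 42^(32) ≡ 13 (mod 127).
Check: 13² = 169 ≡ 42 (mod 127). The two roots are 13 and 114.

13, 114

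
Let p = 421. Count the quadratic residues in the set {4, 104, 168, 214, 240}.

3

(4/421) = +1 → QR.
(104/421) = +1 → QR.
(168/421) = -1 → non-residue.
(214/421) = -1 → non-residue.
(240/421) = +1 → QR.
Total quadratic residues among the 5: 3.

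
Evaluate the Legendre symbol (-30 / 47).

1

Euler's criterion: (-30/47) ≡ 17^23 (mod 47).
17^2 ≡ 7 (mod 47)
17^4 ≡ 2 (mod 47)
17^8 ≡ 4 (mod 47)
17^16 ≡ 16 (mod 47)
17^23 = 17^(16+4+2+1) ≡ 1 (mod 47).
Result is 1, so (-30/47) = 1.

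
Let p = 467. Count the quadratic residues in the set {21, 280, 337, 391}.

3

(21/467) = +1 → QR.
(280/467) = +1 → QR.
(337/467) = -1 → non-residue.
(391/467) = +1 → QR.
Total quadratic residues among the 4: 3.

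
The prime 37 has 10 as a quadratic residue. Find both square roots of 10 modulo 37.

11, 26

37 ≡ 1 (mod 4), so we find a root by search.
Trying successive values, 11² = 121 ≡ 10 (mod 37). The other root is 37 − 11 = 26.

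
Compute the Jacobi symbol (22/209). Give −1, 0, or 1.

0

Pull out 2: since 209 ≡ 1 (mod 8), (2/209) = +1.
Reciprocity: 11 ≡ 3 and 209 ≡ 1 (mod 4), so (11/209) = +(209/11).
Reduce top mod 11: now compute (0/11).
Top reduces to 0: gcd > 1, so the symbol is 0.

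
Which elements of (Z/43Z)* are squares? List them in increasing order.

Square k = 1,…,21 (k and 43−k give the same square):
1²=1, 2²=4, 3²=9, 4²=16, 5²=25, 6²=36, 7²≡6, 8²≡21, 9²≡38, 10²≡14, 11²≡35, 12²≡15, 13²≡40, 14²≡24, 15²≡10, 16²≡41, 17²≡31, 18²≡23, 19²≡17, 20²≡13, 21²≡11 (mod 43).
So the quadratic residues mod 43 are {1, 4, 6, 9, 10, 11, 13, 14, 15, 16, 17, 21, 23, 24, 25, 31, 35, 36, 38, 40, 41}.

1, 4, 6, 9, 10, 11, 13, 14, 15, 16, 17, 21, 23, 24, 25, 31, 35, 36, 38, 40, 41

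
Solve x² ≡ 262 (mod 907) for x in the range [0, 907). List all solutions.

401, 506

Since 907 ≡ 3 (mod 4), a square root of 262 is 262^((907+1)/4) = 262^227 mod 907.
Repeated squaring: 262^2≡619, 262^4≡407, 262^8≡575, 262^16≡477, 262^32≡779, 262^64≡58, 262^128≡643 (mod 907).
262^227 = 262^(128+64+32+2+1) ≡ 506 (mod 907).
Check: 506² = 256036 ≡ 262 (mod 907). The two roots are 401 and 506.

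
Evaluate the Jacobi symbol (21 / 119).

Reciprocity: 21 ≡ 1 and 119 ≡ 3 (mod 4), so (21/119) = +(119/21).
Reduce top mod 21: now compute (14/21).
Pull out 2: since 21 ≡ 5 (mod 8), (2/21) = -1.
Reciprocity: 7 ≡ 3 and 21 ≡ 1 (mod 4), so (7/21) = +(21/7).
Reduce top mod 7: now compute (0/7).
Top reduces to 0: gcd > 1, so the symbol is 0.

0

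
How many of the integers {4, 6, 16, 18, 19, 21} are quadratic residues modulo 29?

3

(4/29) = +1 → QR.
(6/29) = +1 → QR.
(16/29) = +1 → QR.
(18/29) = -1 → non-residue.
(19/29) = -1 → non-residue.
(21/29) = -1 → non-residue.
Total quadratic residues among the 6: 3.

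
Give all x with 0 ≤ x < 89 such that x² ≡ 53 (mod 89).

89 ≡ 1 (mod 4), so we find a root by search.
Trying successive values, 26² = 676 ≡ 53 (mod 89). The other root is 89 − 26 = 63.

26, 63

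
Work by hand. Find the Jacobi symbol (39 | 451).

Reciprocity: 39 ≡ 3 and 451 ≡ 3 (mod 4), so (39/451) = −(451/39).
Reduce top mod 39: now compute (22/39).
Pull out 2: since 39 ≡ 7 (mod 8), (2/39) = +1.
Reciprocity: 11 ≡ 3 and 39 ≡ 3 (mod 4), so (11/39) = −(39/11).
Reduce top mod 11: now compute (6/11).
Pull out 2: since 11 ≡ 3 (mod 8), (2/11) = -1.
Reciprocity: 3 ≡ 3 and 11 ≡ 3 (mod 4), so (3/11) = −(11/3).
Reduce top mod 3: now compute (2/3).
Pull out 2: since 3 ≡ 3 (mod 8), (2/3) = -1.
Reached (1/3) = 1. Collecting the sign flips along the way, the symbol is -1.

-1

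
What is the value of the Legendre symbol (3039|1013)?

0

First reduce: 3039 ≡ 0 (mod 1013).
Top reduces to 0: gcd > 1, so the symbol is 0.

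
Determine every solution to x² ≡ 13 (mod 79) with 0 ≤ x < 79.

31, 48

Since 79 ≡ 3 (mod 4), a square root of 13 is 13^((79+1)/4) = 13^20 mod 79.
Repeated squaring: 13^2≡11, 13^4≡42, 13^8≡26, 13^16≡44 (mod 79).
13^20 = 13^(16+4) ≡ 31 (mod 79).
Check: 31² = 961 ≡ 13 (mod 79). The two roots are 31 and 48.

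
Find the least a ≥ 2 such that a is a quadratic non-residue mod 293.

(2/293) = −1, so 2 is the smallest positive non-residue mod 293.

2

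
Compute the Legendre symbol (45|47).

Reciprocity: 45 ≡ 1 and 47 ≡ 3 (mod 4), so (45/47) = +(47/45).
Reduce top mod 45: now compute (2/45).
Pull out 2: since 45 ≡ 5 (mod 8), (2/45) = -1.
Reached (1/45) = 1. Collecting the sign flips along the way, the symbol is -1.

-1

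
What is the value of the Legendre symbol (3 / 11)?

Reciprocity: 3 ≡ 3 and 11 ≡ 3 (mod 4), so (3/11) = −(11/3).
Reduce top mod 3: now compute (2/3).
Pull out 2: since 3 ≡ 3 (mod 8), (2/3) = -1.
Reached (1/3) = 1. Collecting the sign flips along the way, the symbol is +1.

1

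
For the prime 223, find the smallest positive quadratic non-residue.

(2/223) = +1, so 2 is a residue.
(3/223) = −1, so 3 is the smallest positive non-residue mod 223.

3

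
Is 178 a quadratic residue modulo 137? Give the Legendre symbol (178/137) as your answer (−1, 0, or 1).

Euler's criterion: (178/137) ≡ 41^68 (mod 137).
41^2 ≡ 37 (mod 137)
41^4 ≡ 136 (mod 137)
41^8 ≡ 1 (mod 137)
41^16 ≡ 1 (mod 137)
41^32 ≡ 1 (mod 137)
41^64 ≡ 1 (mod 137)
41^68 = 41^(64+4) ≡ 136 (mod 137).
Result is 136 ≡ −1, so (178/137) = −1.

-1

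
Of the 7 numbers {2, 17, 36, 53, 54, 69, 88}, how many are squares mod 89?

6

(2/89) = +1 → QR.
(17/89) = +1 → QR.
(36/89) = +1 → QR.
(53/89) = +1 → QR.
(54/89) = -1 → non-residue.
(69/89) = +1 → QR.
(88/89) = +1 → QR.
Total quadratic residues among the 7: 6.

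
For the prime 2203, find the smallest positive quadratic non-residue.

(2/2203) = −1, so 2 is the smallest positive non-residue mod 2203.

2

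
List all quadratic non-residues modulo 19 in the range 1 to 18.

Square k = 1,…,9 (k and 19−k give the same square):
1²=1, 2²=4, 3²=9, 4²=16, 5²≡6, 6²≡17, 7²≡11, 8²≡7, 9²≡5 (mod 19).
The residues are {1, 4, 5, 6, 7, 9, 11, 16, 17}; the non-residues are the remaining 9 nonzero classes.

2 3 8 10 12 13 14 15 18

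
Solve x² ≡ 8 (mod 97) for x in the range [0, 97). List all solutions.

97 ≡ 1 (mod 4), so we find a root by search.
Trying successive values, 28² = 784 ≡ 8 (mod 97). The other root is 97 − 28 = 69.

28, 69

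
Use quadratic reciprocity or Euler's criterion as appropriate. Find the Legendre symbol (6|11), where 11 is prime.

Pull out 2: since 11 ≡ 3 (mod 8), (2/11) = -1.
Reciprocity: 3 ≡ 3 and 11 ≡ 3 (mod 4), so (3/11) = −(11/3).
Reduce top mod 3: now compute (2/3).
Pull out 2: since 3 ≡ 3 (mod 8), (2/3) = -1.
Reached (1/3) = 1. Collecting the sign flips along the way, the symbol is -1.

-1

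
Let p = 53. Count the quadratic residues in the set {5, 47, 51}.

1

(5/53) = -1 → non-residue.
(47/53) = +1 → QR.
(51/53) = -1 → non-residue.
Total quadratic residues among the 3: 1.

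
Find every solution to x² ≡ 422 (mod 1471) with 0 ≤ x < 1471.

Since 1471 ≡ 3 (mod 4), a square root of 422 is 422^((1471+1)/4) = 422^368 mod 1471.
Repeated squaring: 422^2≡93, 422^4≡1294, 422^8≡438, 422^16≡614, 422^32≡420, 422^64≡1351, 422^128≡1161, 422^256≡485 (mod 1471).
422^368 = 422^(256+64+32+16) ≡ 1413 (mod 1471).
Check: 1413² = 1996569 ≡ 422 (mod 1471). The two roots are 58 and 1413.

58, 1413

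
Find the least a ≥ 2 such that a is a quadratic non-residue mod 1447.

3

(2/1447) = +1, so 2 is a residue.
(3/1447) = −1, so 3 is the smallest positive non-residue mod 1447.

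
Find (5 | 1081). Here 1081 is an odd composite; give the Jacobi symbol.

1

Reciprocity: 5 ≡ 1 and 1081 ≡ 1 (mod 4), so (5/1081) = +(1081/5).
Reduce top mod 5: now compute (1/5).
Reached (1/5) = 1. Collecting the sign flips along the way, the symbol is +1.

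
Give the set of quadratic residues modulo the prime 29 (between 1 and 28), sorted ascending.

1 4 5 6 7 9 13 16 20 22 23 24 25 28

Square k = 1,…,14 (k and 29−k give the same square):
1²=1, 2²=4, 3²=9, 4²=16, 5²=25, 6²≡7, 7²≡20, 8²≡6, 9²≡23, 10²≡13, 11²≡5, 12²≡28, 13²≡24, 14²≡22 (mod 29).
So the quadratic residues mod 29 are {1, 4, 5, 6, 7, 9, 13, 16, 20, 22, 23, 24, 25, 28}.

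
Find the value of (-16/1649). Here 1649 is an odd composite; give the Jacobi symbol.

1

First reduce: -16 ≡ 1633 (mod 1649).
Reciprocity: 1633 ≡ 1 and 1649 ≡ 1 (mod 4), so (1633/1649) = +(1649/1633).
Reduce top mod 1633: now compute (16/1633).
Pull out 2^4: since 1633 ≡ 1 (mod 8), (2/1633) = +1, so (2/1633)^4 = +1.
Reached (1/1633) = 1. Collecting the sign flips along the way, the symbol is +1.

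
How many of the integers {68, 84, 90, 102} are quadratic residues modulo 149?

(68/149) = +1 → QR.
(84/149) = -1 → non-residue.
(90/149) = -1 → non-residue.
(102/149) = +1 → QR.
Total quadratic residues among the 4: 2.

2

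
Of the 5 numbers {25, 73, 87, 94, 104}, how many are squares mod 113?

3

(25/113) = +1 → QR.
(73/113) = -1 → non-residue.
(87/113) = +1 → QR.
(94/113) = -1 → non-residue.
(104/113) = +1 → QR.
Total quadratic residues among the 5: 3.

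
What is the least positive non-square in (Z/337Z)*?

(2/337) = +1, so 2 is a residue.
(3/337) = +1, so 3 is a residue.
(4/337) = +1, so 4 is a residue.
(5/337) = −1, so 5 is the smallest positive non-residue mod 337.

5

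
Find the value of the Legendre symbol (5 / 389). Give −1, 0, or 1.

1

Reciprocity: 5 ≡ 1 and 389 ≡ 1 (mod 4), so (5/389) = +(389/5).
Reduce top mod 5: now compute (4/5).
Pull out 2^2: since 5 ≡ 5 (mod 8), (2/5) = -1, so (2/5)^2 = +1.
Reached (1/5) = 1. Collecting the sign flips along the way, the symbol is +1.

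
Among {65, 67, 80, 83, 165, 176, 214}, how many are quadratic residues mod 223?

(65/223) = +1 → QR.
(67/223) = -1 → non-residue.
(80/223) = -1 → non-residue.
(83/223) = +1 → QR.
(165/223) = -1 → non-residue.
(176/223) = -1 → non-residue.
(214/223) = -1 → non-residue.
Total quadratic residues among the 7: 2.

2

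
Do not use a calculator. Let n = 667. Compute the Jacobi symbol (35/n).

Reciprocity: 35 ≡ 3 and 667 ≡ 3 (mod 4), so (35/667) = −(667/35).
Reduce top mod 35: now compute (2/35).
Pull out 2: since 35 ≡ 3 (mod 8), (2/35) = -1.
Reached (1/35) = 1. Collecting the sign flips along the way, the symbol is +1.

1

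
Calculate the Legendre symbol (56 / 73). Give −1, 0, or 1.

-1

Pull out 2^3: since 73 ≡ 1 (mod 8), (2/73) = +1, so (2/73)^3 = +1.
Reciprocity: 7 ≡ 3 and 73 ≡ 1 (mod 4), so (7/73) = +(73/7).
Reduce top mod 7: now compute (3/7).
Reciprocity: 3 ≡ 3 and 7 ≡ 3 (mod 4), so (3/7) = −(7/3).
Reduce top mod 3: now compute (1/3).
Reached (1/3) = 1. Collecting the sign flips along the way, the symbol is -1.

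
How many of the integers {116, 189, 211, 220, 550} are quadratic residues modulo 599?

1

(116/599) = -1 → non-residue.
(189/599) = -1 → non-residue.
(211/599) = +1 → QR.
(220/599) = -1 → non-residue.
(550/599) = -1 → non-residue.
Total quadratic residues among the 5: 1.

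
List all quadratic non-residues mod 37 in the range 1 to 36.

2,5,6,8,13,14,15,17,18,19,20,22,23,24,29,31,32,35

Square k = 1,…,18 (k and 37−k give the same square):
1²=1, 2²=4, 3²=9, 4²=16, 5²=25, 6²=36, 7²≡12, 8²≡27, 9²≡7, 10²≡26, 11²≡10, 12²≡33, 13²≡21, 14²≡11, 15²≡3, 16²≡34, 17²≡30, 18²≡28 (mod 37).
The residues are {1, 3, 4, 7, 9, 10, 11, 12, 16, 21, 25, 26, 27, 28, 30, 33, 34, 36}; the non-residues are the remaining 18 nonzero classes.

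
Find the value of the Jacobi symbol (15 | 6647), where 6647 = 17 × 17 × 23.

-1

Reciprocity: 15 ≡ 3 and 6647 ≡ 3 (mod 4), so (15/6647) = −(6647/15).
Reduce top mod 15: now compute (2/15).
Pull out 2: since 15 ≡ 7 (mod 8), (2/15) = +1.
Reached (1/15) = 1. Collecting the sign flips along the way, the symbol is -1.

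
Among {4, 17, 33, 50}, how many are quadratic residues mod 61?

1

(4/61) = +1 → QR.
(17/61) = -1 → non-residue.
(33/61) = -1 → non-residue.
(50/61) = -1 → non-residue.
Total quadratic residues among the 4: 1.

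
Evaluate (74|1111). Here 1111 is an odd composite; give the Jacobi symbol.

1

Pull out 2: since 1111 ≡ 7 (mod 8), (2/1111) = +1.
Reciprocity: 37 ≡ 1 and 1111 ≡ 3 (mod 4), so (37/1111) = +(1111/37).
Reduce top mod 37: now compute (1/37).
Reached (1/37) = 1. Collecting the sign flips along the way, the symbol is +1.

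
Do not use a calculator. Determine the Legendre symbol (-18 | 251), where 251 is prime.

First reduce: -18 ≡ 233 (mod 251).
Reciprocity: 233 ≡ 1 and 251 ≡ 3 (mod 4), so (233/251) = +(251/233).
Reduce top mod 233: now compute (18/233).
Pull out 2: since 233 ≡ 1 (mod 8), (2/233) = +1.
Reciprocity: 9 ≡ 1 and 233 ≡ 1 (mod 4), so (9/233) = +(233/9).
Reduce top mod 9: now compute (8/9).
Pull out 2^3: since 9 ≡ 1 (mod 8), (2/9) = +1, so (2/9)^3 = +1.
Reached (1/9) = 1. Collecting the sign flips along the way, the symbol is +1.

1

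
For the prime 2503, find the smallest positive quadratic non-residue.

(2/2503) = +1, so 2 is a residue.
(3/2503) = −1, so 3 is the smallest positive non-residue mod 2503.

3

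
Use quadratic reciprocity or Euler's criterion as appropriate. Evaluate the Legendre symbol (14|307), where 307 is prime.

Pull out 2: since 307 ≡ 3 (mod 8), (2/307) = -1.
Reciprocity: 7 ≡ 3 and 307 ≡ 3 (mod 4), so (7/307) = −(307/7).
Reduce top mod 7: now compute (6/7).
Pull out 2: since 7 ≡ 7 (mod 8), (2/7) = +1.
Reciprocity: 3 ≡ 3 and 7 ≡ 3 (mod 4), so (3/7) = −(7/3).
Reduce top mod 3: now compute (1/3).
Reached (1/3) = 1. Collecting the sign flips along the way, the symbol is -1.

-1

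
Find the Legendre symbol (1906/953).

0

First reduce: 1906 ≡ 0 (mod 953).
Top reduces to 0: gcd > 1, so the symbol is 0.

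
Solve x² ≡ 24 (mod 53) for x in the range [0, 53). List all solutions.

17, 36

53 ≡ 1 (mod 4), so we find a root by search.
Trying successive values, 17² = 289 ≡ 24 (mod 53). The other root is 53 − 17 = 36.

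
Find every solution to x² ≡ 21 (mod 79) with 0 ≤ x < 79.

10, 69

Since 79 ≡ 3 (mod 4), a square root of 21 is 21^((79+1)/4) = 21^20 mod 79.
Repeated squaring: 21^2≡46, 21^4≡62, 21^8≡52, 21^16≡18 (mod 79).
21^20 = 21^(16+4) ≡ 10 (mod 79).
Check: 10² = 100 ≡ 21 (mod 79). The two roots are 10 and 69.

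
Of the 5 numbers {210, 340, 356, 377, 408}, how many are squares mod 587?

2

(210/587) = +1 → QR.
(340/587) = -1 → non-residue.
(356/587) = +1 → QR.
(377/587) = -1 → non-residue.
(408/587) = -1 → non-residue.
Total quadratic residues among the 5: 2.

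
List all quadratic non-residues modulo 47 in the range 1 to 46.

5 10 11 13 15 19 20 22 23 26 29 30 31 33 35 38 39 40 41 43 44 45 46

Square k = 1,…,23 (k and 47−k give the same square):
1²=1, 2²=4, 3²=9, 4²=16, 5²=25, 6²=36, 7²≡2, 8²≡17, 9²≡34, 10²≡6, 11²≡27, 12²≡3, 13²≡28, 14²≡8, 15²≡37, 16²≡21, 17²≡7, 18²≡42, 19²≡32, 20²≡24, 21²≡18, 22²≡14, 23²≡12 (mod 47).
The residues are {1, 2, 3, 4, 6, 7, 8, 9, 12, 14, 16, 17, 18, 21, 24, 25, 27, 28, 32, 34, 36, 37, 42}; the non-residues are the remaining 23 nonzero classes.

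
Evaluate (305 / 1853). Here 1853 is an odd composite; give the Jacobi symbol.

Reciprocity: 305 ≡ 1 and 1853 ≡ 1 (mod 4), so (305/1853) = +(1853/305).
Reduce top mod 305: now compute (23/305).
Reciprocity: 23 ≡ 3 and 305 ≡ 1 (mod 4), so (23/305) = +(305/23).
Reduce top mod 23: now compute (6/23).
Pull out 2: since 23 ≡ 7 (mod 8), (2/23) = +1.
Reciprocity: 3 ≡ 3 and 23 ≡ 3 (mod 4), so (3/23) = −(23/3).
Reduce top mod 3: now compute (2/3).
Pull out 2: since 3 ≡ 3 (mod 8), (2/3) = -1.
Reached (1/3) = 1. Collecting the sign flips along the way, the symbol is +1.

1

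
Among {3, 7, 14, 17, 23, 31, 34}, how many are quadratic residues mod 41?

(3/41) = -1 → non-residue.
(7/41) = -1 → non-residue.
(14/41) = -1 → non-residue.
(17/41) = -1 → non-residue.
(23/41) = +1 → QR.
(31/41) = +1 → QR.
(34/41) = -1 → non-residue.
Total quadratic residues among the 7: 2.

2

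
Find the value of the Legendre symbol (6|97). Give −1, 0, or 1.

1

Pull out 2: since 97 ≡ 1 (mod 8), (2/97) = +1.
Reciprocity: 3 ≡ 3 and 97 ≡ 1 (mod 4), so (3/97) = +(97/3).
Reduce top mod 3: now compute (1/3).
Reached (1/3) = 1. Collecting the sign flips along the way, the symbol is +1.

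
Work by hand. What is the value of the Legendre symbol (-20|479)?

-1

Euler's criterion: (-20/479) ≡ 459^239 (mod 479).
459^2 ≡ 400 (mod 479)
459^4 ≡ 14 (mod 479)
459^8 ≡ 196 (mod 479)
459^16 ≡ 96 (mod 479)
459^32 ≡ 115 (mod 479)
459^64 ≡ 292 (mod 479)
459^128 ≡ 2 (mod 479)
459^239 = 459^(128+64+32+8+4+2+1) ≡ 478 (mod 479).
Result is 478 ≡ −1, so (-20/479) = −1.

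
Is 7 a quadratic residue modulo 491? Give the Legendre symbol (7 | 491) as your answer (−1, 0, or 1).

-1

Euler's criterion: (7/491) ≡ 7^245 (mod 491).
7^2 ≡ 49 (mod 491)
7^4 ≡ 437 (mod 491)
7^8 ≡ 461 (mod 491)
7^16 ≡ 409 (mod 491)
7^32 ≡ 341 (mod 491)
7^64 ≡ 405 (mod 491)
7^128 ≡ 31 (mod 491)
7^245 = 7^(128+64+32+16+4+1) ≡ 490 (mod 491).
Result is 490 ≡ −1, so (7/491) = −1.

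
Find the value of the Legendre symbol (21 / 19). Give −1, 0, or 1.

First reduce: 21 ≡ 2 (mod 19).
Pull out 2: since 19 ≡ 3 (mod 8), (2/19) = -1.
Reached (1/19) = 1. Collecting the sign flips along the way, the symbol is -1.

-1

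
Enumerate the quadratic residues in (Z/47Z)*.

1, 2, 3, 4, 6, 7, 8, 9, 12, 14, 16, 17, 18, 21, 24, 25, 27, 28, 32, 34, 36, 37, 42

Square k = 1,…,23 (k and 47−k give the same square):
1²=1, 2²=4, 3²=9, 4²=16, 5²=25, 6²=36, 7²≡2, 8²≡17, 9²≡34, 10²≡6, 11²≡27, 12²≡3, 13²≡28, 14²≡8, 15²≡37, 16²≡21, 17²≡7, 18²≡42, 19²≡32, 20²≡24, 21²≡18, 22²≡14, 23²≡12 (mod 47).
So the quadratic residues mod 47 are {1, 2, 3, 4, 6, 7, 8, 9, 12, 14, 16, 17, 18, 21, 24, 25, 27, 28, 32, 34, 36, 37, 42}.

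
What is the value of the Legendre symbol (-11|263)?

Euler's criterion: (-11/263) ≡ 252^131 (mod 263).
252^2 ≡ 121 (mod 263)
252^4 ≡ 176 (mod 263)
252^8 ≡ 205 (mod 263)
252^16 ≡ 208 (mod 263)
252^32 ≡ 132 (mod 263)
252^64 ≡ 66 (mod 263)
252^128 ≡ 148 (mod 263)
252^131 = 252^(128+2+1) ≡ 262 (mod 263).
Result is 262 ≡ −1, so (-11/263) = −1.

-1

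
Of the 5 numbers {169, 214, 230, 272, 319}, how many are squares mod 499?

2

(169/499) = +1 → QR.
(214/499) = -1 → non-residue.
(230/499) = +1 → QR.
(272/499) = -1 → non-residue.
(319/499) = -1 → non-residue.
Total quadratic residues among the 5: 2.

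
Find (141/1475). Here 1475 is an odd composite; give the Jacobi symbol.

Reciprocity: 141 ≡ 1 and 1475 ≡ 3 (mod 4), so (141/1475) = +(1475/141).
Reduce top mod 141: now compute (65/141).
Reciprocity: 65 ≡ 1 and 141 ≡ 1 (mod 4), so (65/141) = +(141/65).
Reduce top mod 65: now compute (11/65).
Reciprocity: 11 ≡ 3 and 65 ≡ 1 (mod 4), so (11/65) = +(65/11).
Reduce top mod 11: now compute (10/11).
Pull out 2: since 11 ≡ 3 (mod 8), (2/11) = -1.
Reciprocity: 5 ≡ 1 and 11 ≡ 3 (mod 4), so (5/11) = +(11/5).
Reduce top mod 5: now compute (1/5).
Reached (1/5) = 1. Collecting the sign flips along the way, the symbol is -1.

-1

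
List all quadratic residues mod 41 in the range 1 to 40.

1 2 4 5 8 9 10 16 18 20 21 23 25 31 32 33 36 37 39 40

Square k = 1,…,20 (k and 41−k give the same square):
1²=1, 2²=4, 3²=9, 4²=16, 5²=25, 6²=36, 7²≡8, 8²≡23, 9²≡40, 10²≡18, 11²≡39, 12²≡21, 13²≡5, 14²≡32, 15²≡20, 16²≡10, 17²≡2, 18²≡37, 19²≡33, 20²≡31 (mod 41).
So the quadratic residues mod 41 are {1, 2, 4, 5, 8, 9, 10, 16, 18, 20, 21, 23, 25, 31, 32, 33, 36, 37, 39, 40}.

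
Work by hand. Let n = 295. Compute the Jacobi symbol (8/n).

1

Pull out 2^3: since 295 ≡ 7 (mod 8), (2/295) = +1, so (2/295)^3 = +1.
Reached (1/295) = 1. Collecting the sign flips along the way, the symbol is +1.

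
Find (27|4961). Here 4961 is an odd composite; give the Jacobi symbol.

-1

Reciprocity: 27 ≡ 3 and 4961 ≡ 1 (mod 4), so (27/4961) = +(4961/27).
Reduce top mod 27: now compute (20/27).
Pull out 2^2: since 27 ≡ 3 (mod 8), (2/27) = -1, so (2/27)^2 = +1.
Reciprocity: 5 ≡ 1 and 27 ≡ 3 (mod 4), so (5/27) = +(27/5).
Reduce top mod 5: now compute (2/5).
Pull out 2: since 5 ≡ 5 (mod 8), (2/5) = -1.
Reached (1/5) = 1. Collecting the sign flips along the way, the symbol is -1.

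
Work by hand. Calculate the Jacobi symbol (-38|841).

1

First reduce: -38 ≡ 803 (mod 841).
Reciprocity: 803 ≡ 3 and 841 ≡ 1 (mod 4), so (803/841) = +(841/803).
Reduce top mod 803: now compute (38/803).
Pull out 2: since 803 ≡ 3 (mod 8), (2/803) = -1.
Reciprocity: 19 ≡ 3 and 803 ≡ 3 (mod 4), so (19/803) = −(803/19).
Reduce top mod 19: now compute (5/19).
Reciprocity: 5 ≡ 1 and 19 ≡ 3 (mod 4), so (5/19) = +(19/5).
Reduce top mod 5: now compute (4/5).
Pull out 2^2: since 5 ≡ 5 (mod 8), (2/5) = -1, so (2/5)^2 = +1.
Reached (1/5) = 1. Collecting the sign flips along the way, the symbol is +1.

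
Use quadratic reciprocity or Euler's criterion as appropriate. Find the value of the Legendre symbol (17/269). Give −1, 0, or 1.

Euler's criterion: (17/269) ≡ 17^134 (mod 269).
17^2 ≡ 20 (mod 269)
17^4 ≡ 131 (mod 269)
17^8 ≡ 214 (mod 269)
17^16 ≡ 66 (mod 269)
17^32 ≡ 52 (mod 269)
17^64 ≡ 14 (mod 269)
17^128 ≡ 196 (mod 269)
17^134 = 17^(128+4+2) ≡ 268 (mod 269).
Result is 268 ≡ −1, so (17/269) = −1.

-1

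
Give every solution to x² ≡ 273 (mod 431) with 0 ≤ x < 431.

Since 431 ≡ 3 (mod 4), a square root of 273 is 273^((431+1)/4) = 273^108 mod 431.
Repeated squaring: 273^2≡397, 273^4≡294, 273^8≡236, 273^16≡97, 273^32≡358, 273^64≡157 (mod 431).
273^108 = 273^(64+32+8+4) ≡ 61 (mod 431).
Check: 61² = 3721 ≡ 273 (mod 431). The two roots are 61 and 370.

61, 370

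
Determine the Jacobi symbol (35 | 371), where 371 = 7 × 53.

Reciprocity: 35 ≡ 3 and 371 ≡ 3 (mod 4), so (35/371) = −(371/35).
Reduce top mod 35: now compute (21/35).
Reciprocity: 21 ≡ 1 and 35 ≡ 3 (mod 4), so (21/35) = +(35/21).
Reduce top mod 21: now compute (14/21).
Pull out 2: since 21 ≡ 5 (mod 8), (2/21) = -1.
Reciprocity: 7 ≡ 3 and 21 ≡ 1 (mod 4), so (7/21) = +(21/7).
Reduce top mod 7: now compute (0/7).
Top reduces to 0: gcd > 1, so the symbol is 0.

0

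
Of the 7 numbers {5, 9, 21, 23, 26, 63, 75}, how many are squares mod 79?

(5/79) = +1 → QR.
(9/79) = +1 → QR.
(21/79) = +1 → QR.
(23/79) = +1 → QR.
(26/79) = +1 → QR.
(63/79) = -1 → non-residue.
(75/79) = -1 → non-residue.
Total quadratic residues among the 7: 5.

5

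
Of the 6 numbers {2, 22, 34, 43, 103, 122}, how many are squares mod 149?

(2/149) = -1 → non-residue.
(22/149) = +1 → QR.
(34/149) = -1 → non-residue.
(43/149) = -1 → non-residue.
(103/149) = +1 → QR.
(122/149) = -1 → non-residue.
Total quadratic residues among the 6: 2.

2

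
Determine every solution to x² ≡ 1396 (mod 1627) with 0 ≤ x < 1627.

626, 1001

Since 1627 ≡ 3 (mod 4), a square root of 1396 is 1396^((1627+1)/4) = 1396^407 mod 1627.
Repeated squaring: 1396^2≡1297, 1396^4≡1518, 1396^8≡492, 1396^16≡1268, 1396^32≡348, 1396^64≡706, 1396^128≡574, 1396^256≡822 (mod 1627).
1396^407 = 1396^(256+128+16+4+2+1) ≡ 626 (mod 1627).
Check: 626² = 391876 ≡ 1396 (mod 1627). The two roots are 626 and 1001.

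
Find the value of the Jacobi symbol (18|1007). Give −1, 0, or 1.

1

Pull out 2: since 1007 ≡ 7 (mod 8), (2/1007) = +1.
Reciprocity: 9 ≡ 1 and 1007 ≡ 3 (mod 4), so (9/1007) = +(1007/9).
Reduce top mod 9: now compute (8/9).
Pull out 2^3: since 9 ≡ 1 (mod 8), (2/9) = +1, so (2/9)^3 = +1.
Reached (1/9) = 1. Collecting the sign flips along the way, the symbol is +1.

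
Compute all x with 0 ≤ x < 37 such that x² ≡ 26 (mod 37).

10, 27

37 ≡ 1 (mod 4), so we find a root by search.
Trying successive values, 10² = 100 ≡ 26 (mod 37). The other root is 37 − 10 = 27.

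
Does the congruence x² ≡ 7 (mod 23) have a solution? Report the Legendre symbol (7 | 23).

-1

Euler's criterion: (7/23) ≡ 7^11 (mod 23).
7^2 ≡ 3 (mod 23)
7^4 ≡ 9 (mod 23)
7^8 ≡ 12 (mod 23)
7^11 = 7^(8+2+1) ≡ 22 (mod 23).
Result is 22 ≡ −1, so (7/23) = −1.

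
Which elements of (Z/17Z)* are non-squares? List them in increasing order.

3,5,6,7,10,11,12,14

Square k = 1,…,8 (k and 17−k give the same square):
1²=1, 2²=4, 3²=9, 4²=16, 5²≡8, 6²≡2, 7²≡15, 8²≡13 (mod 17).
The residues are {1, 2, 4, 8, 9, 13, 15, 16}; the non-residues are the remaining 8 nonzero classes.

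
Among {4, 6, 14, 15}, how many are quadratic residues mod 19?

(4/19) = +1 → QR.
(6/19) = +1 → QR.
(14/19) = -1 → non-residue.
(15/19) = -1 → non-residue.
Total quadratic residues among the 4: 2.

2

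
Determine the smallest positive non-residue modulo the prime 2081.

(2/2081) = +1, so 2 is a residue.
(3/2081) = −1, so 3 is the smallest positive non-residue mod 2081.

3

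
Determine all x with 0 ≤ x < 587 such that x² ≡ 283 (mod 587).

216, 371

Since 587 ≡ 3 (mod 4), a square root of 283 is 283^((587+1)/4) = 283^147 mod 587.
Repeated squaring: 283^2≡257, 283^4≡305, 283^8≡279, 283^16≡357, 283^32≡70, 283^64≡204, 283^128≡526 (mod 587).
283^147 = 283^(128+16+2+1) ≡ 371 (mod 587).
Check: 371² = 137641 ≡ 283 (mod 587). The two roots are 216 and 371.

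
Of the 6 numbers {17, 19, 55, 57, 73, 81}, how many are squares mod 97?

(17/97) = -1 → non-residue.
(19/97) = -1 → non-residue.
(55/97) = -1 → non-residue.
(57/97) = -1 → non-residue.
(73/97) = +1 → QR.
(81/97) = +1 → QR.
Total quadratic residues among the 6: 2.

2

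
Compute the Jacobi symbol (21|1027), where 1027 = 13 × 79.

-1

Reciprocity: 21 ≡ 1 and 1027 ≡ 3 (mod 4), so (21/1027) = +(1027/21).
Reduce top mod 21: now compute (19/21).
Reciprocity: 19 ≡ 3 and 21 ≡ 1 (mod 4), so (19/21) = +(21/19).
Reduce top mod 19: now compute (2/19).
Pull out 2: since 19 ≡ 3 (mod 8), (2/19) = -1.
Reached (1/19) = 1. Collecting the sign flips along the way, the symbol is -1.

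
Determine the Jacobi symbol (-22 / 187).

First reduce: -22 ≡ 165 (mod 187).
Reciprocity: 165 ≡ 1 and 187 ≡ 3 (mod 4), so (165/187) = +(187/165).
Reduce top mod 165: now compute (22/165).
Pull out 2: since 165 ≡ 5 (mod 8), (2/165) = -1.
Reciprocity: 11 ≡ 3 and 165 ≡ 1 (mod 4), so (11/165) = +(165/11).
Reduce top mod 11: now compute (0/11).
Top reduces to 0: gcd > 1, so the symbol is 0.

0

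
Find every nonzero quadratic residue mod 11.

Square k = 1,…,5 (k and 11−k give the same square):
1²=1, 2²=4, 3²=9, 4²≡5, 5²≡3 (mod 11).
So the quadratic residues mod 11 are {1, 3, 4, 5, 9}.

1, 3, 4, 5, 9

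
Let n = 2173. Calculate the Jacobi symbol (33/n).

-1

Reciprocity: 33 ≡ 1 and 2173 ≡ 1 (mod 4), so (33/2173) = +(2173/33).
Reduce top mod 33: now compute (28/33).
Pull out 2^2: since 33 ≡ 1 (mod 8), (2/33) = +1, so (2/33)^2 = +1.
Reciprocity: 7 ≡ 3 and 33 ≡ 1 (mod 4), so (7/33) = +(33/7).
Reduce top mod 7: now compute (5/7).
Reciprocity: 5 ≡ 1 and 7 ≡ 3 (mod 4), so (5/7) = +(7/5).
Reduce top mod 5: now compute (2/5).
Pull out 2: since 5 ≡ 5 (mod 8), (2/5) = -1.
Reached (1/5) = 1. Collecting the sign flips along the way, the symbol is -1.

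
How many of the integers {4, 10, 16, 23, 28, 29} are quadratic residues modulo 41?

(4/41) = +1 → QR.
(10/41) = +1 → QR.
(16/41) = +1 → QR.
(23/41) = +1 → QR.
(28/41) = -1 → non-residue.
(29/41) = -1 → non-residue.
Total quadratic residues among the 6: 4.

4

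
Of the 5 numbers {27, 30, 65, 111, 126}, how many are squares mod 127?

(27/127) = -1 → non-residue.
(30/127) = +1 → QR.
(65/127) = -1 → non-residue.
(111/127) = -1 → non-residue.
(126/127) = -1 → non-residue.
Total quadratic residues among the 5: 1.

1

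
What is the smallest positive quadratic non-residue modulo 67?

2

(2/67) = −1, so 2 is the smallest positive non-residue mod 67.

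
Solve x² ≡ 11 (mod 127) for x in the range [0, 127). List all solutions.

30, 97

Since 127 ≡ 3 (mod 4), a square root of 11 is 11^((127+1)/4) = 11^32 mod 127.
Repeated squaring: 11^2≡121, 11^4≡36, 11^8≡26, 11^16≡41, 11^32≡30 (mod 127).
11^32 = 11^(32) ≡ 30 (mod 127).
Check: 30² = 900 ≡ 11 (mod 127). The two roots are 30 and 97.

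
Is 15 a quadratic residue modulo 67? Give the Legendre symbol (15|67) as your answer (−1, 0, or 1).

Euler's criterion: (15/67) ≡ 15^33 (mod 67).
15^2 ≡ 24 (mod 67)
15^4 ≡ 40 (mod 67)
15^8 ≡ 59 (mod 67)
15^16 ≡ 64 (mod 67)
15^32 ≡ 9 (mod 67)
15^33 = 15^(32+1) ≡ 1 (mod 67).
Result is 1, so (15/67) = 1.

1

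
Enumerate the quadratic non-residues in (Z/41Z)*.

3 6 7 11 12 13 14 15 17 19 22 24 26 27 28 29 30 34 35 38

Square k = 1,…,20 (k and 41−k give the same square):
1²=1, 2²=4, 3²=9, 4²=16, 5²=25, 6²=36, 7²≡8, 8²≡23, 9²≡40, 10²≡18, 11²≡39, 12²≡21, 13²≡5, 14²≡32, 15²≡20, 16²≡10, 17²≡2, 18²≡37, 19²≡33, 20²≡31 (mod 41).
The residues are {1, 2, 4, 5, 8, 9, 10, 16, 18, 20, 21, 23, 25, 31, 32, 33, 36, 37, 39, 40}; the non-residues are the remaining 20 nonzero classes.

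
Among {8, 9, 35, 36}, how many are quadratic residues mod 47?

3

(8/47) = +1 → QR.
(9/47) = +1 → QR.
(35/47) = -1 → non-residue.
(36/47) = +1 → QR.
Total quadratic residues among the 4: 3.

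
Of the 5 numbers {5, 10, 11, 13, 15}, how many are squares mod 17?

2

(5/17) = -1 → non-residue.
(10/17) = -1 → non-residue.
(11/17) = -1 → non-residue.
(13/17) = +1 → QR.
(15/17) = +1 → QR.
Total quadratic residues among the 5: 2.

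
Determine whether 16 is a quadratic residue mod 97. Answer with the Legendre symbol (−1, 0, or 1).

Pull out 2^4: since 97 ≡ 1 (mod 8), (2/97) = +1, so (2/97)^4 = +1.
Reached (1/97) = 1. Collecting the sign flips along the way, the symbol is +1.

1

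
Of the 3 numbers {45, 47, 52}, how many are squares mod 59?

1

(45/59) = +1 → QR.
(47/59) = -1 → non-residue.
(52/59) = -1 → non-residue.
Total quadratic residues among the 3: 1.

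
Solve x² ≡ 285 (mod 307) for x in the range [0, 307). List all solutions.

63, 244

Since 307 ≡ 3 (mod 4), a square root of 285 is 285^((307+1)/4) = 285^77 mod 307.
Repeated squaring: 285^2≡177, 285^4≡15, 285^8≡225, 285^16≡277, 285^32≡286, 285^64≡134 (mod 307).
285^77 = 285^(64+8+4+1) ≡ 63 (mod 307).
Check: 63² = 3969 ≡ 285 (mod 307). The two roots are 63 and 244.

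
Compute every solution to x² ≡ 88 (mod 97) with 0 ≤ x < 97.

97 ≡ 1 (mod 4), so we find a root by search.
Trying successive values, 31² = 961 ≡ 88 (mod 97). The other root is 97 − 31 = 66.

31, 66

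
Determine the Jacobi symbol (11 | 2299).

Reciprocity: 11 ≡ 3 and 2299 ≡ 3 (mod 4), so (11/2299) = −(2299/11).
Reduce top mod 11: now compute (0/11).
Top reduces to 0: gcd > 1, so the symbol is 0.

0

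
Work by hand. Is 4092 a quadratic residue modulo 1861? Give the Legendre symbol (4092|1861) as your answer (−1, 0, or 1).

-1

First reduce: 4092 ≡ 370 (mod 1861).
Pull out 2: since 1861 ≡ 5 (mod 8), (2/1861) = -1.
Reciprocity: 185 ≡ 1 and 1861 ≡ 1 (mod 4), so (185/1861) = +(1861/185).
Reduce top mod 185: now compute (11/185).
Reciprocity: 11 ≡ 3 and 185 ≡ 1 (mod 4), so (11/185) = +(185/11).
Reduce top mod 11: now compute (9/11).
Reciprocity: 9 ≡ 1 and 11 ≡ 3 (mod 4), so (9/11) = +(11/9).
Reduce top mod 9: now compute (2/9).
Pull out 2: since 9 ≡ 1 (mod 8), (2/9) = +1.
Reached (1/9) = 1. Collecting the sign flips along the way, the symbol is -1.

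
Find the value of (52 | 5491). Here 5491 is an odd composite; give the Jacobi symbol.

Pull out 2^2: since 5491 ≡ 3 (mod 8), (2/5491) = -1, so (2/5491)^2 = +1.
Reciprocity: 13 ≡ 1 and 5491 ≡ 3 (mod 4), so (13/5491) = +(5491/13).
Reduce top mod 13: now compute (5/13).
Reciprocity: 5 ≡ 1 and 13 ≡ 1 (mod 4), so (5/13) = +(13/5).
Reduce top mod 5: now compute (3/5).
Reciprocity: 3 ≡ 3 and 5 ≡ 1 (mod 4), so (3/5) = +(5/3).
Reduce top mod 3: now compute (2/3).
Pull out 2: since 3 ≡ 3 (mod 8), (2/3) = -1.
Reached (1/3) = 1. Collecting the sign flips along the way, the symbol is -1.

-1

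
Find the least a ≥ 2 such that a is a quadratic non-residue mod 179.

2

(2/179) = −1, so 2 is the smallest positive non-residue mod 179.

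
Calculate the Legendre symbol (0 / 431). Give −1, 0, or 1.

0

Top reduces to 0: gcd > 1, so the symbol is 0.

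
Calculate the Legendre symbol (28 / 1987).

1

Pull out 2^2: since 1987 ≡ 3 (mod 8), (2/1987) = -1, so (2/1987)^2 = +1.
Reciprocity: 7 ≡ 3 and 1987 ≡ 3 (mod 4), so (7/1987) = −(1987/7).
Reduce top mod 7: now compute (6/7).
Pull out 2: since 7 ≡ 7 (mod 8), (2/7) = +1.
Reciprocity: 3 ≡ 3 and 7 ≡ 3 (mod 4), so (3/7) = −(7/3).
Reduce top mod 3: now compute (1/3).
Reached (1/3) = 1. Collecting the sign flips along the way, the symbol is +1.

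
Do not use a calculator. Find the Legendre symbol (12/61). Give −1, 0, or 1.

Pull out 2^2: since 61 ≡ 5 (mod 8), (2/61) = -1, so (2/61)^2 = +1.
Reciprocity: 3 ≡ 3 and 61 ≡ 1 (mod 4), so (3/61) = +(61/3).
Reduce top mod 3: now compute (1/3).
Reached (1/3) = 1. Collecting the sign flips along the way, the symbol is +1.

1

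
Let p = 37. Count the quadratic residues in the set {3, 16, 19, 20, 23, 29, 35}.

(3/37) = +1 → QR.
(16/37) = +1 → QR.
(19/37) = -1 → non-residue.
(20/37) = -1 → non-residue.
(23/37) = -1 → non-residue.
(29/37) = -1 → non-residue.
(35/37) = -1 → non-residue.
Total quadratic residues among the 7: 2.

2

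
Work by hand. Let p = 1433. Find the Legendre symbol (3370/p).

-1

First reduce: 3370 ≡ 504 (mod 1433).
Pull out 2^3: since 1433 ≡ 1 (mod 8), (2/1433) = +1, so (2/1433)^3 = +1.
Reciprocity: 63 ≡ 3 and 1433 ≡ 1 (mod 4), so (63/1433) = +(1433/63).
Reduce top mod 63: now compute (47/63).
Reciprocity: 47 ≡ 3 and 63 ≡ 3 (mod 4), so (47/63) = −(63/47).
Reduce top mod 47: now compute (16/47).
Pull out 2^4: since 47 ≡ 7 (mod 8), (2/47) = +1, so (2/47)^4 = +1.
Reached (1/47) = 1. Collecting the sign flips along the way, the symbol is -1.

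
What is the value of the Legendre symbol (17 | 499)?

Reciprocity: 17 ≡ 1 and 499 ≡ 3 (mod 4), so (17/499) = +(499/17).
Reduce top mod 17: now compute (6/17).
Pull out 2: since 17 ≡ 1 (mod 8), (2/17) = +1.
Reciprocity: 3 ≡ 3 and 17 ≡ 1 (mod 4), so (3/17) = +(17/3).
Reduce top mod 3: now compute (2/3).
Pull out 2: since 3 ≡ 3 (mod 8), (2/3) = -1.
Reached (1/3) = 1. Collecting the sign flips along the way, the symbol is -1.

-1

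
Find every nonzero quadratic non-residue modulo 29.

Square k = 1,…,14 (k and 29−k give the same square):
1²=1, 2²=4, 3²=9, 4²=16, 5²=25, 6²≡7, 7²≡20, 8²≡6, 9²≡23, 10²≡13, 11²≡5, 12²≡28, 13²≡24, 14²≡22 (mod 29).
The residues are {1, 4, 5, 6, 7, 9, 13, 16, 20, 22, 23, 24, 25, 28}; the non-residues are the remaining 14 nonzero classes.

2,3,8,10,11,12,14,15,17,18,19,21,26,27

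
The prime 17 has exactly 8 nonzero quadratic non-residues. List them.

3 5 6 7 10 11 12 14

Square k = 1,…,8 (k and 17−k give the same square):
1²=1, 2²=4, 3²=9, 4²=16, 5²≡8, 6²≡2, 7²≡15, 8²≡13 (mod 17).
The residues are {1, 2, 4, 8, 9, 13, 15, 16}; the non-residues are the remaining 8 nonzero classes.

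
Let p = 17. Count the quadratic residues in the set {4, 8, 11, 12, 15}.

(4/17) = +1 → QR.
(8/17) = +1 → QR.
(11/17) = -1 → non-residue.
(12/17) = -1 → non-residue.
(15/17) = +1 → QR.
Total quadratic residues among the 5: 3.

3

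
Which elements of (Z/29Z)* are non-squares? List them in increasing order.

2 3 8 10 11 12 14 15 17 18 19 21 26 27

Square k = 1,…,14 (k and 29−k give the same square):
1²=1, 2²=4, 3²=9, 4²=16, 5²=25, 6²≡7, 7²≡20, 8²≡6, 9²≡23, 10²≡13, 11²≡5, 12²≡28, 13²≡24, 14²≡22 (mod 29).
The residues are {1, 4, 5, 6, 7, 9, 13, 16, 20, 22, 23, 24, 25, 28}; the non-residues are the remaining 14 nonzero classes.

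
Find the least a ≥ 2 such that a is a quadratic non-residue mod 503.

5

(2/503) = +1, so 2 is a residue.
(3/503) = +1, so 3 is a residue.
(4/503) = +1, so 4 is a residue.
(5/503) = −1, so 5 is the smallest positive non-residue mod 503.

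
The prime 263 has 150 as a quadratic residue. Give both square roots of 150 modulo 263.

26, 237

Since 263 ≡ 3 (mod 4), a square root of 150 is 150^((263+1)/4) = 150^66 mod 263.
Repeated squaring: 150^2≡145, 150^4≡248, 150^8≡225, 150^16≡129, 150^32≡72, 150^64≡187 (mod 263).
150^66 = 150^(64+2) ≡ 26 (mod 263).
Check: 26² = 676 ≡ 150 (mod 263). The two roots are 26 and 237.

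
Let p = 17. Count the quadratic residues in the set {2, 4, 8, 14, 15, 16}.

5

(2/17) = +1 → QR.
(4/17) = +1 → QR.
(8/17) = +1 → QR.
(14/17) = -1 → non-residue.
(15/17) = +1 → QR.
(16/17) = +1 → QR.
Total quadratic residues among the 6: 5.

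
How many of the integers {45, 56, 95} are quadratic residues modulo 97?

(45/97) = -1 → non-residue.
(56/97) = -1 → non-residue.
(95/97) = +1 → QR.
Total quadratic residues among the 3: 1.

1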